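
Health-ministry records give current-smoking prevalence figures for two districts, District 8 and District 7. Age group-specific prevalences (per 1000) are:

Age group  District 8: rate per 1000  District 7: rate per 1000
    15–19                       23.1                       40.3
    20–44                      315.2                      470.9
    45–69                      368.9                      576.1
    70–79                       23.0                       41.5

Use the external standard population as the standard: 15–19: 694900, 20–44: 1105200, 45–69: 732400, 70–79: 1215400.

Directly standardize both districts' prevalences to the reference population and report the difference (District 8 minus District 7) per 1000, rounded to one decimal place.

Standard total = 3747900; weights = 0.1854, 0.2949, 0.1954, 0.3243.
District 8: 0.1854×23.1 + 0.2949×315.2 + 0.1954×368.9 + 0.3243×23.0 = 176.7784 per 1000.
District 7: 0.1854×40.3 + 0.2949×470.9 + 0.1954×576.1 + 0.3243×41.5 = 272.3706 per 1000.
Difference = 176.7784 − 272.3706 = -95.5922.

-95.6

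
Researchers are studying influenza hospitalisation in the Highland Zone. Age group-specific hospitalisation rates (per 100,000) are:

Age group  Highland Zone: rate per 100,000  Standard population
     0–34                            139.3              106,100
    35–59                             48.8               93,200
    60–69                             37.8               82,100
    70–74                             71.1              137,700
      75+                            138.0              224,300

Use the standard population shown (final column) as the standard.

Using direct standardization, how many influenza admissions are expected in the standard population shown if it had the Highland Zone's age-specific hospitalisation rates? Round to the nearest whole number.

Expected influenza admissions = Σ (standard pop × age-specific rate ÷ 100,000)
= 106,100×139.3/100,000 + 93,200×48.8/100,000 + 82,100×37.8/100,000 + 137,700×71.1/100,000 + 224,300×138.0/100,000
= 147.80 + 45.48 + 31.03 + 97.90 + 309.53 = 631.75.

632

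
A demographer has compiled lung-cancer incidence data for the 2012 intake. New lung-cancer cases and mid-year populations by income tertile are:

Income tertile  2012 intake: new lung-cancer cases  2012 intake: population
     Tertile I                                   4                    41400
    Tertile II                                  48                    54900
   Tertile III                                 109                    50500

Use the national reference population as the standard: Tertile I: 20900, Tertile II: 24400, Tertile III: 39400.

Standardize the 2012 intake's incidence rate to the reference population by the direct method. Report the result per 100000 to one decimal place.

Income-specific rates per 100000 for the 2012 intake: 9.66, 87.43, 215.84.
Standard total = 84700; weights = 0.2468, 0.2881, 0.4652.
Standardized rate: 0.2468×9.66 + 0.2881×87.43 + 0.4652×215.84 = 127.9743 per 100000.

128.0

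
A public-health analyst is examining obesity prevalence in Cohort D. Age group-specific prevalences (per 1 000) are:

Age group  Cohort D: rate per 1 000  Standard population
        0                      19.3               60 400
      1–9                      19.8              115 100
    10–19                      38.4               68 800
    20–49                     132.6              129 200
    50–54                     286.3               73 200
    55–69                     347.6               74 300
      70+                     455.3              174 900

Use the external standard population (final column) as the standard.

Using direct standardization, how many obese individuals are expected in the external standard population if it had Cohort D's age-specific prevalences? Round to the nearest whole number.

Expected obese individuals = Σ (standard pop × age-specific rate ÷ 1 000)
= 60 400×19.3/1 000 + 115 100×19.8/1 000 + 68 800×38.4/1 000 + 129 200×132.6/1 000 + 73 200×286.3/1 000 + 74 300×347.6/1 000 + 174 900×455.3/1 000
= 1165.72 + 2278.98 + 2641.92 + 17131.92 + 20957.16 + 25826.68 + 79631.97 = 149634.35.

149634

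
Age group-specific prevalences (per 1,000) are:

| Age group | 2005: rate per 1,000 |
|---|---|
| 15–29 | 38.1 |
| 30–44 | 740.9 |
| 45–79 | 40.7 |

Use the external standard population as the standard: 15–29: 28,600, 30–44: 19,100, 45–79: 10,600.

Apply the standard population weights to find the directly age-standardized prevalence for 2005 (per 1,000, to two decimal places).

Standard total = 58,300; weights = 0.4906, 0.3276, 0.1818.
Standardized rate: 0.4906×38.1 + 0.3276×740.9 + 0.1818×40.7 = 268.8211 per 1,000.

268.82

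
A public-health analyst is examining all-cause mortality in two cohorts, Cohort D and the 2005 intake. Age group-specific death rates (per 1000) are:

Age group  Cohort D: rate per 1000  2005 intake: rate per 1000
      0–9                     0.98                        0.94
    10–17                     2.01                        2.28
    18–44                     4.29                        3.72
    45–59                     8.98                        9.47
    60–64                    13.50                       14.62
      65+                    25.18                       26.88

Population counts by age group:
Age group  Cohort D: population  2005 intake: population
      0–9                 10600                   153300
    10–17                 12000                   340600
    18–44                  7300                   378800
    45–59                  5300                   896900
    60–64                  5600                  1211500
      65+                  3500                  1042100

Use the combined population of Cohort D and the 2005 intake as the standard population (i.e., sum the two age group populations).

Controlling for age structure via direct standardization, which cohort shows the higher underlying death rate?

Combined standard total = 4067500; weights = 0.0403, 0.0867, 0.0949, 0.2218, 0.2992, 0.2571.
Cohort D: 0.0403×0.98 + 0.0867×2.01 + 0.0949×4.29 + 0.2218×8.98 + 0.2992×13.50 + 0.2571×25.18 = 13.1251 per 1000.
The 2005 intake: 0.0403×0.94 + 0.0867×2.28 + 0.0949×3.72 + 0.2218×9.47 + 0.2992×14.62 + 0.2571×26.88 = 13.9737 per 1000.

2005 intake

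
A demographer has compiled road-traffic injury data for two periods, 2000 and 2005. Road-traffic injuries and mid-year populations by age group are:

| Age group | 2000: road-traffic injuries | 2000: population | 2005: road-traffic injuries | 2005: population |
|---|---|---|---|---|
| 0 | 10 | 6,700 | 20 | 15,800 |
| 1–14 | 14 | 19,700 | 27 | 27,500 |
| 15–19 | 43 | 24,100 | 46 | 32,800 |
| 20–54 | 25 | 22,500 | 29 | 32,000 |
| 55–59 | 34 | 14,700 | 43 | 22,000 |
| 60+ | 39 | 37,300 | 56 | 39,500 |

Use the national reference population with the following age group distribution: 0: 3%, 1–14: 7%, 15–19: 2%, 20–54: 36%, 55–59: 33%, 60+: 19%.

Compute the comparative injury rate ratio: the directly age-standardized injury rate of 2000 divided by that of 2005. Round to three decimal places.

1.085

Age-specific rates per 100,000 for 2000: 149.25, 71.07, 178.42, 111.11, 231.29, 104.56.
For 2005: 126.58, 98.18, 140.24, 90.62, 195.45, 141.77.
Standard weights: 0.03, 0.07, 0.02, 0.36, 0.33, 0.19.
2000: 0.0300×149.25 + 0.0700×71.07 + 0.0200×178.42 + 0.3600×111.11 + 0.3300×231.29 + 0.1900×104.56 = 149.2132 per 100,000.
2005: 0.0300×126.58 + 0.0700×98.18 + 0.0200×140.24 + 0.3600×90.62 + 0.3300×195.45 + 0.1900×141.77 = 137.5368 per 100,000.
Ratio = 149.2132 ÷ 137.5368 = 1.08490.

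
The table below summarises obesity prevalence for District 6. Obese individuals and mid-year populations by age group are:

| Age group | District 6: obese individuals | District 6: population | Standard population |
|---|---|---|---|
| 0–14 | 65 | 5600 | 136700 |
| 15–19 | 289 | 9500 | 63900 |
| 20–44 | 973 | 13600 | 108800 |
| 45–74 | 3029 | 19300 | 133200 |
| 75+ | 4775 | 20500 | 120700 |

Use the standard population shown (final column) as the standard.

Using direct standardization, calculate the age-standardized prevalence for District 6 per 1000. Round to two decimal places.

Age-specific rates per 1000 for District 6: 11.607, 30.421, 71.544, 156.943, 232.927.
Standard total = 563300; weights = 0.2427, 0.1134, 0.1931, 0.2365, 0.2143.
Standardized rate: 0.2427×11.607 + 0.1134×30.421 + 0.1931×71.544 + 0.2365×156.943 + 0.2143×232.927 = 107.1075 per 1000.

107.11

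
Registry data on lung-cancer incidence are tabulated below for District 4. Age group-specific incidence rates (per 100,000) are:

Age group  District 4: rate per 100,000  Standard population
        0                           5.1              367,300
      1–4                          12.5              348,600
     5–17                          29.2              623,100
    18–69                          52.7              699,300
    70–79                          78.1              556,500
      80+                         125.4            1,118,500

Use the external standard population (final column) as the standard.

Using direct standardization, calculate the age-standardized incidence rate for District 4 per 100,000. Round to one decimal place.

Standard total = 3,713,300; weights = 0.0989, 0.0939, 0.1678, 0.1883, 0.1499, 0.3012.
Standardized rate: 0.0989×5.1 + 0.0939×12.5 + 0.1678×29.2 + 0.1883×52.7 + 0.1499×78.1 + 0.3012×125.4 = 65.9793 per 100,000.

66.0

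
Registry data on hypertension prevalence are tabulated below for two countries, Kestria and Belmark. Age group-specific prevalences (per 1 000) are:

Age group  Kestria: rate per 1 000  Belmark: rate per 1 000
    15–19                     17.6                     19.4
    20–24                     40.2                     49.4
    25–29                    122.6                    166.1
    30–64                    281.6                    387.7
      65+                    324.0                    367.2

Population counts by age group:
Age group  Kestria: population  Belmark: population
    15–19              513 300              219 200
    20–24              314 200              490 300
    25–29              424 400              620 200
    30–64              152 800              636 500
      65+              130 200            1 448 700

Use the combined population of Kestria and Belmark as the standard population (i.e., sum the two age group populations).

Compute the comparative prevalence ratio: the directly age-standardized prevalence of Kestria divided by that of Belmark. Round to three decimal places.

Combined standard total = 4 949 800; weights = 0.1480, 0.1625, 0.2110, 0.1595, 0.3190.
Kestria: 0.1480×17.6 + 0.1625×40.2 + 0.2110×122.6 + 0.1595×281.6 + 0.3190×324.0 = 183.2663 per 1 000.
Belmark: 0.1480×19.4 + 0.1625×49.4 + 0.2110×166.1 + 0.1595×387.7 + 0.3190×367.2 = 224.9070 per 1 000.
Ratio = 183.2663 ÷ 224.9070 = 0.81485.

0.815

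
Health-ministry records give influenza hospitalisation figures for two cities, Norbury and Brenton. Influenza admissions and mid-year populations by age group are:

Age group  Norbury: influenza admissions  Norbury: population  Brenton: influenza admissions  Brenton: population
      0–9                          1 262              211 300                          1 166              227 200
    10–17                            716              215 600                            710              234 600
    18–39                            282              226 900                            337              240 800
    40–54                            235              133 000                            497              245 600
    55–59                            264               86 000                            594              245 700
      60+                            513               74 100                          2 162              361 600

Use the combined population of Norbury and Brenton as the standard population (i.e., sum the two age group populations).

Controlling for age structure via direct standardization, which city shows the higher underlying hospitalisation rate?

Age-specific rates per 100 000 for Norbury: 597.26, 332.10, 124.28, 176.69, 306.98, 692.31.
For Brenton: 513.20, 302.64, 139.95, 202.36, 241.76, 597.90.
Combined standard total = 2 502 400; weights = 0.1752, 0.1799, 0.1869, 0.1513, 0.1326, 0.1741.
Norbury: 0.1752×597.26 + 0.1799×332.10 + 0.1869×124.28 + 0.1513×176.69 + 0.1326×306.98 + 0.1741×692.31 = 375.5962 per 100 000.
Brenton: 0.1752×513.20 + 0.1799×302.64 + 0.1869×139.95 + 0.1513×202.36 + 0.1326×241.76 + 0.1741×597.90 = 337.2978 per 100 000.
The crude rates (345.55 vs 351.40) would put Brenton higher, but that reflects its age composition; once standardized to a common age structure, Norbury has the higher underlying rate.

Norbury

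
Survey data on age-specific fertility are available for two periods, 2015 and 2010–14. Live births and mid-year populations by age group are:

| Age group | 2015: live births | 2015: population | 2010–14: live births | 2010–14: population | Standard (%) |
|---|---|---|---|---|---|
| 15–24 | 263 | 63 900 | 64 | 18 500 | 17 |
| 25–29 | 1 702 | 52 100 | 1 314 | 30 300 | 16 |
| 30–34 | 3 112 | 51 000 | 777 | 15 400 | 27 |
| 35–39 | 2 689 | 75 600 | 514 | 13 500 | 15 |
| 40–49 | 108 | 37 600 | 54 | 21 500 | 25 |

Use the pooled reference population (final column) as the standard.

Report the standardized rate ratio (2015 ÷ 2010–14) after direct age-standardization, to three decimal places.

Age-specific rates per 1 000 for 2015: 4.116, 32.668, 61.020, 35.569, 2.872.
For 2010–14: 3.459, 43.366, 50.455, 38.074, 2.512.
Standard weights: 0.17, 0.16, 0.27, 0.15, 0.25.
2015: 0.1700×4.116 + 0.1600×32.668 + 0.2700×61.020 + 0.1500×35.569 + 0.2500×2.872 = 28.4553 per 1 000.
2010–14: 0.1700×3.459 + 0.1600×43.366 + 0.2700×50.455 + 0.1500×38.074 + 0.2500×2.512 = 27.4885 per 1 000.
Ratio = 28.4553 ÷ 27.4885 = 1.03517.

1.035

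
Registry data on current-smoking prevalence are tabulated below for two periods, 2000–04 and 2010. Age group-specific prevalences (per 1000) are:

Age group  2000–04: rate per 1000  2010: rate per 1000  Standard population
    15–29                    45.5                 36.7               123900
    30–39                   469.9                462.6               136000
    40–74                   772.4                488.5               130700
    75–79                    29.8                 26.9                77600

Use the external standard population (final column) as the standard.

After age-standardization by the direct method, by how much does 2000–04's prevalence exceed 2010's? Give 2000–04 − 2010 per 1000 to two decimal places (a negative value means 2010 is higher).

84.18

Standard total = 468200; weights = 0.2646, 0.2905, 0.2792, 0.1657.
2000–04: 0.2646×45.5 + 0.2905×469.9 + 0.2792×772.4 + 0.1657×29.8 = 369.0923 per 1000.
2010: 0.2646×36.7 + 0.2905×462.6 + 0.2792×488.5 + 0.1657×26.9 = 284.9106 per 1000.
Difference = 369.0923 − 284.9106 = 84.1817.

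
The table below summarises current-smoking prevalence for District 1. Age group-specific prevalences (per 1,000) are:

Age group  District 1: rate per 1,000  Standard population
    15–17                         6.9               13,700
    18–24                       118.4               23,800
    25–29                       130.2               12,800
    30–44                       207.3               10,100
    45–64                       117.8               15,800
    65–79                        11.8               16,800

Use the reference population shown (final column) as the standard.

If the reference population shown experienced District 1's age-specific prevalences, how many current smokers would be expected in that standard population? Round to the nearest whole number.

8732

Expected current smokers = Σ (standard pop × age-specific rate ÷ 1,000)
= 13,700×6.9/1,000 + 23,800×118.4/1,000 + 12,800×130.2/1,000 + 10,100×207.3/1,000 + 15,800×117.8/1,000 + 16,800×11.8/1,000
= 94.53 + 2817.92 + 1666.56 + 2093.73 + 1861.24 + 198.24 = 8732.22.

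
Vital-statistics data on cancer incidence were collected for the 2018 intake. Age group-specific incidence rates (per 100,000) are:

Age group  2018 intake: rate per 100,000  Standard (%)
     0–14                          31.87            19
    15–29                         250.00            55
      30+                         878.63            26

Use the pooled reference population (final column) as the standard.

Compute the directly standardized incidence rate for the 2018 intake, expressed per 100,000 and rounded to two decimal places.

Standard weights: 0.19, 0.55, 0.26.
Standardized rate: 0.1900×31.87 + 0.5500×250.00 + 0.2600×878.63 = 371.9991 per 100,000.

372.00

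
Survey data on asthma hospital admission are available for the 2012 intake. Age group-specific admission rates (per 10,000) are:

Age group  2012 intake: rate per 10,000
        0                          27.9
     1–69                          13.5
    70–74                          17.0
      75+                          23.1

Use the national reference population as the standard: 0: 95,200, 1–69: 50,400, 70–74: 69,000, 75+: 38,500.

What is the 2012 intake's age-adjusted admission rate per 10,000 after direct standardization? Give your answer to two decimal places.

Standard total = 253,100; weights = 0.3761, 0.1991, 0.2726, 0.1521.
Standardized rate: 0.3761×27.9 + 0.1991×13.5 + 0.2726×17.0 + 0.1521×23.1 = 21.3308 per 10,000.

21.33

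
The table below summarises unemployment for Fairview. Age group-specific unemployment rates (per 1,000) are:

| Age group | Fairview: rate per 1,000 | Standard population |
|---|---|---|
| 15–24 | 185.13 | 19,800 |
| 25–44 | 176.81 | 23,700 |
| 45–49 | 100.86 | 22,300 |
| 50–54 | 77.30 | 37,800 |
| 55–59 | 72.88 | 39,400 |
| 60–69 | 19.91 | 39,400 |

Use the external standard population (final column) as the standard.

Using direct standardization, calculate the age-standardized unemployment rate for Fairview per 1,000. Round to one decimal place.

91.5

Standard total = 182,400; weights = 0.1086, 0.1299, 0.1223, 0.2072, 0.2160, 0.2160.
Standardized rate: 0.1086×185.13 + 0.1299×176.81 + 0.1223×100.86 + 0.2072×77.30 + 0.2160×72.88 + 0.2160×19.91 = 91.4639 per 1,000.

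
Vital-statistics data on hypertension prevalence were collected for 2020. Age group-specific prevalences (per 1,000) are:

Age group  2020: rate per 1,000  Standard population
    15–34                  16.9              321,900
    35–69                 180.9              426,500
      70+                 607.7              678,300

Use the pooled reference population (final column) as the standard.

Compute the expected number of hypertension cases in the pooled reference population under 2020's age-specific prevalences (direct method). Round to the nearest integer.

494797

Expected hypertension cases = Σ (standard pop × age-specific rate ÷ 1,000)
= 321,900×16.9/1,000 + 426,500×180.9/1,000 + 678,300×607.7/1,000
= 5440.11 + 77153.85 + 412202.91 = 494796.87.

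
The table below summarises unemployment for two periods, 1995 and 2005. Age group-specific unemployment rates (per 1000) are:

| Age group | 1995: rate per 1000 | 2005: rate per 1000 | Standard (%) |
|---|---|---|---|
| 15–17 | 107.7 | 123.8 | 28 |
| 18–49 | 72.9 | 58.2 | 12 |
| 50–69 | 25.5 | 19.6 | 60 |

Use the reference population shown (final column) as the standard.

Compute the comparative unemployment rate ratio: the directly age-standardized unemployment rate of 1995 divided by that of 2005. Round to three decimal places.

Standard weights: 0.28, 0.12, 0.60.
1995: 0.2800×107.7 + 0.1200×72.9 + 0.6000×25.5 = 54.2040 per 1000.
2005: 0.2800×123.8 + 0.1200×58.2 + 0.6000×19.6 = 53.4080 per 1000.
Ratio = 54.2040 ÷ 53.4080 = 1.01490.

1.015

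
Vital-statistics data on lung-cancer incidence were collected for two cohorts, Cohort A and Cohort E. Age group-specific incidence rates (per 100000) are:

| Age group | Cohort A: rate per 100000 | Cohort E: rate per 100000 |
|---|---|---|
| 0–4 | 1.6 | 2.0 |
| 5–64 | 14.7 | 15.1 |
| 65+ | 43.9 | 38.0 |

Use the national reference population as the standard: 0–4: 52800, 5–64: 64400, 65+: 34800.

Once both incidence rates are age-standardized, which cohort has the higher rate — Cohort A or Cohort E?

Cohort A

Standard total = 152000; weights = 0.3474, 0.4237, 0.2289.
Cohort A: 0.3474×1.6 + 0.4237×14.7 + 0.2289×43.9 = 16.8347 per 100000.
Cohort E: 0.3474×2.0 + 0.4237×15.1 + 0.2289×38.0 = 15.7924 per 100000.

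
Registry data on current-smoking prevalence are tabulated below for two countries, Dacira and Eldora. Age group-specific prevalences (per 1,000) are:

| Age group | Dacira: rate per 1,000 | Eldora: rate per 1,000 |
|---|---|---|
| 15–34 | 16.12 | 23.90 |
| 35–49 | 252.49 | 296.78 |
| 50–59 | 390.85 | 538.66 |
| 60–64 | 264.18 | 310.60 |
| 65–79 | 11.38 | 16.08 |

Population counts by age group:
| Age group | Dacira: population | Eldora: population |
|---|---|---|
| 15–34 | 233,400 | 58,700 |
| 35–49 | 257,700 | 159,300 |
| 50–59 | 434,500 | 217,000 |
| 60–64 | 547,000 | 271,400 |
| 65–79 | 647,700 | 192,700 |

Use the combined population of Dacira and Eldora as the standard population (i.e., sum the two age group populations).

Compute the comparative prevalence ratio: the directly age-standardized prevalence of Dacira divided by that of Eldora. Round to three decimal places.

Combined standard total = 3,019,400; weights = 0.0967, 0.1381, 0.2158, 0.2710, 0.2783.
Dacira: 0.0967×16.12 + 0.1381×252.49 + 0.2158×390.85 + 0.2710×264.18 + 0.2783×11.38 = 195.5370 per 1,000.
Eldora: 0.0967×23.90 + 0.1381×296.78 + 0.2158×538.66 + 0.2710×310.60 + 0.2783×16.08 = 248.1897 per 1,000.
Ratio = 195.5370 ÷ 248.1897 = 0.78785.

0.788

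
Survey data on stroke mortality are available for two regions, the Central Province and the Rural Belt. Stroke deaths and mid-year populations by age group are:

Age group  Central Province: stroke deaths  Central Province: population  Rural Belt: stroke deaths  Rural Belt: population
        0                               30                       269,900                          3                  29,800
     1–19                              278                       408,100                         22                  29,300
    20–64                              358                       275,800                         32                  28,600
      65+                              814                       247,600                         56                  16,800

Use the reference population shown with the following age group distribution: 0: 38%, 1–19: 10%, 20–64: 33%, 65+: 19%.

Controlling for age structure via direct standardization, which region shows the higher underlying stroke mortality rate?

Age-specific rates per 100,000 for the Central Province: 11.12, 68.12, 129.80, 328.76.
For the Rural Belt: 10.07, 75.09, 111.89, 333.33.
Standard weights: 0.38, 0.10, 0.33, 0.19.
The Central Province: 0.3800×11.12 + 0.1000×68.12 + 0.3300×129.80 + 0.1900×328.76 = 116.3349 per 100,000.
The Rural Belt: 0.3800×10.07 + 0.1000×75.09 + 0.3300×111.89 + 0.1900×333.33 = 111.5904 per 100,000.

Central Province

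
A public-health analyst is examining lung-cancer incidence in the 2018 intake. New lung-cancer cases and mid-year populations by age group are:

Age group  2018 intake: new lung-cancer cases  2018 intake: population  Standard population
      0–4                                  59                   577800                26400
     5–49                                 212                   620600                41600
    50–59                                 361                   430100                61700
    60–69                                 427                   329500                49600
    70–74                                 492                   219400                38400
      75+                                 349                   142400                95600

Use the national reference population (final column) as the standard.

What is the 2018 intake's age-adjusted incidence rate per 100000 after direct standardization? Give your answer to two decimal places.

144.71

Age-specific rates per 100000 for the 2018 intake: 10.21, 34.16, 83.93, 129.59, 224.25, 245.08.
Standard total = 313300; weights = 0.0843, 0.1328, 0.1969, 0.1583, 0.1226, 0.3051.
Standardized rate: 0.0843×10.21 + 0.1328×34.16 + 0.1969×83.93 + 0.1583×129.59 + 0.1226×224.25 + 0.3051×245.08 = 144.7119 per 100000.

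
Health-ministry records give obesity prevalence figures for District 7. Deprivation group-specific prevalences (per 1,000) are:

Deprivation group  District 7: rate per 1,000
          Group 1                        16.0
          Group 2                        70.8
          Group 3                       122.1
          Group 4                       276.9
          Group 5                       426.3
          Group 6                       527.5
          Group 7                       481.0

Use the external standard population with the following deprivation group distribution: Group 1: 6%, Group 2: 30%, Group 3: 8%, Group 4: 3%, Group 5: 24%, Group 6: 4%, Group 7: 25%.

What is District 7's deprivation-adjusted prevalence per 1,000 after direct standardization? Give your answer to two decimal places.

283.94

Standard weights: 0.06, 0.30, 0.08, 0.03, 0.24, 0.04, 0.25.
Standardized rate: 0.0600×16.0 + 0.3000×70.8 + 0.0800×122.1 + 0.0300×276.9 + 0.2400×426.3 + 0.0400×527.5 + 0.2500×481.0 = 283.9370 per 1,000.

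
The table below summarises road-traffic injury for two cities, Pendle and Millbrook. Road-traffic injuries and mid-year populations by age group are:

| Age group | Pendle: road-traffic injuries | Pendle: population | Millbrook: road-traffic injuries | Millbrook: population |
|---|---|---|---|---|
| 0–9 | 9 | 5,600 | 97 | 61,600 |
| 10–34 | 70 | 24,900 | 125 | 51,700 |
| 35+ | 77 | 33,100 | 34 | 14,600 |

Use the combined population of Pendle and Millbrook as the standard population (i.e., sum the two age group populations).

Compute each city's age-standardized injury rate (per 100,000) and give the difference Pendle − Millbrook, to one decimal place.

16.8

Age-specific rates per 100,000 for Pendle: 160.71, 281.12, 232.63.
For Millbrook: 157.47, 241.78, 232.88.
Combined standard total = 191,500; weights = 0.3509, 0.4000, 0.2491.
Pendle: 0.3509×160.71 + 0.4000×281.12 + 0.2491×232.63 = 226.7912 per 100,000.
Millbrook: 0.3509×157.47 + 0.4000×241.78 + 0.2491×232.88 = 209.9757 per 100,000.
Difference = 226.7912 − 209.9757 = 16.8155.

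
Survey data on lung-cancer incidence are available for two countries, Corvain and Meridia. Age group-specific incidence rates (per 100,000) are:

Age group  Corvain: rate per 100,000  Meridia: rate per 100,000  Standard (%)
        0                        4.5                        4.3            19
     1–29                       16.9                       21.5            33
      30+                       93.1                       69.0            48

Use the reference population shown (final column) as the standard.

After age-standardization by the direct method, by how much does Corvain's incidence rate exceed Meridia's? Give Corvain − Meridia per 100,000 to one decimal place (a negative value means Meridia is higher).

Standard weights: 0.19, 0.33, 0.48.
Corvain: 0.1900×4.5 + 0.3300×16.9 + 0.4800×93.1 = 51.1200 per 100,000.
Meridia: 0.1900×4.3 + 0.3300×21.5 + 0.4800×69.0 = 41.0320 per 100,000.
Difference = 51.1200 − 41.0320 = 10.0880.

10.1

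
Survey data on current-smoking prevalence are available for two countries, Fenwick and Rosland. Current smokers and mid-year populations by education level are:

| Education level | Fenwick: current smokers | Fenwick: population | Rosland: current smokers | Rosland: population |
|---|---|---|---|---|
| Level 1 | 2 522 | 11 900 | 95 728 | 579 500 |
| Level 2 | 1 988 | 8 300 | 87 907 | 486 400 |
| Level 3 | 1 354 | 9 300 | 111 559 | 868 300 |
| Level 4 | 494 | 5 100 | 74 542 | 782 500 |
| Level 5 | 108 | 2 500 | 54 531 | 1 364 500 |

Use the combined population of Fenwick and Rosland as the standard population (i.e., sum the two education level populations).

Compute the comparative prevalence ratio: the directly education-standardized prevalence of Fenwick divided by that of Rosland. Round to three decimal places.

Education-specific rates per 1 000 for Fenwick: 211.933, 239.518, 145.591, 96.863, 43.200.
For Rosland: 165.191, 180.730, 128.480, 95.261, 39.964.
Combined standard total = 4 118 300; weights = 0.1436, 0.1201, 0.2131, 0.1912, 0.3319.
Fenwick: 0.1436×211.933 + 0.1201×239.518 + 0.2131×145.591 + 0.1912×96.863 + 0.3319×43.200 = 123.0948 per 1 000.
Rosland: 0.1436×165.191 + 0.1201×180.730 + 0.2131×128.480 + 0.1912×95.261 + 0.3319×39.964 = 104.2939 per 1 000.
Ratio = 123.0948 ÷ 104.2939 = 1.18027.

1.180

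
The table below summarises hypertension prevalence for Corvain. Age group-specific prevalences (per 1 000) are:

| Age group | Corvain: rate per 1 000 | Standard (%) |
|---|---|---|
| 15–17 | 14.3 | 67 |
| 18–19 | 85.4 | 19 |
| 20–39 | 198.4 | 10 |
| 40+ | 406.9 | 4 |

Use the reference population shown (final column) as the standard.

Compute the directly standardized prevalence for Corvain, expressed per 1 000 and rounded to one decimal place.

Standard weights: 0.67, 0.19, 0.10, 0.04.
Standardized rate: 0.6700×14.3 + 0.1900×85.4 + 0.1000×198.4 + 0.0400×406.9 = 61.9230 per 1 000.

61.9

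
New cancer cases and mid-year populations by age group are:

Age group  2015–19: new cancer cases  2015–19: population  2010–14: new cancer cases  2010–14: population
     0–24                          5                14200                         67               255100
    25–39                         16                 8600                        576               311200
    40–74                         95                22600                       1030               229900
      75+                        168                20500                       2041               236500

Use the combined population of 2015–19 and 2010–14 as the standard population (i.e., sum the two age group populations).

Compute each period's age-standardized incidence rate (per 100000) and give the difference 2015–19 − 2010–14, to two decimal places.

-14.06

Age-specific rates per 100000 for 2015–19: 35.21, 186.05, 420.35, 819.51.
For 2010–14: 26.26, 185.09, 448.02, 863.00.
Combined standard total = 1098600; weights = 0.2451, 0.2911, 0.2298, 0.2339.
2015–19: 0.2451×35.21 + 0.2911×186.05 + 0.2298×420.35 + 0.2339×819.51 = 351.1142 per 100000.
2010–14: 0.2451×26.26 + 0.2911×185.09 + 0.2298×448.02 + 0.2339×863.00 = 365.1753 per 100000.
Difference = 351.1142 − 365.1753 = -14.0610.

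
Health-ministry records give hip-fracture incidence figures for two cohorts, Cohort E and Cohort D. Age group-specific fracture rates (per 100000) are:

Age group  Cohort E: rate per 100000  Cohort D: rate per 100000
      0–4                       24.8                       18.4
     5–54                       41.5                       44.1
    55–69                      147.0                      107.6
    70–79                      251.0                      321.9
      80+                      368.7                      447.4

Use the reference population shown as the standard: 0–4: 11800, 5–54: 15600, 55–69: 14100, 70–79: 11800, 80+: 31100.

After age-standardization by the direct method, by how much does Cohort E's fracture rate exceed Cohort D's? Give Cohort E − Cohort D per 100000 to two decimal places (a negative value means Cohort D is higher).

-31.92

Standard total = 84400; weights = 0.1398, 0.1848, 0.1671, 0.1398, 0.3685.
Cohort E: 0.1398×24.8 + 0.1848×41.5 + 0.1671×147.0 + 0.1398×251.0 + 0.3685×368.7 = 206.6482 per 100000.
Cohort D: 0.1398×18.4 + 0.1848×44.1 + 0.1671×107.6 + 0.1398×321.9 + 0.3685×447.4 = 238.5640 per 100000.
Difference = 206.6482 − 238.5640 = -31.9158.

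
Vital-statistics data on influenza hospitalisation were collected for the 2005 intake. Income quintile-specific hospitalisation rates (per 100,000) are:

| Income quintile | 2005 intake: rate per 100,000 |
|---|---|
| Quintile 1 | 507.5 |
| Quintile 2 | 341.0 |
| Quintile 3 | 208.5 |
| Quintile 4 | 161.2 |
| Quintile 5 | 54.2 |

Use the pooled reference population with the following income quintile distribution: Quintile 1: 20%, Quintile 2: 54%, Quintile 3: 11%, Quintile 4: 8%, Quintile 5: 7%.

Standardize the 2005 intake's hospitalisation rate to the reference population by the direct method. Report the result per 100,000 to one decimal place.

325.3

Standard weights: 0.20, 0.54, 0.11, 0.08, 0.07.
Standardized rate: 0.2000×507.5 + 0.5400×341.0 + 0.1100×208.5 + 0.0800×161.2 + 0.0700×54.2 = 325.2650 per 100,000.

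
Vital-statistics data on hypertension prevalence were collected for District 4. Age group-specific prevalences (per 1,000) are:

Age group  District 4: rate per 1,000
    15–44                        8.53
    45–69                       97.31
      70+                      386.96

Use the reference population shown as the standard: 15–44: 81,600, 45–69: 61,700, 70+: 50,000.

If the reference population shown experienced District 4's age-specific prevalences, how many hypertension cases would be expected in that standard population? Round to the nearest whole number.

26048

Expected hypertension cases = Σ (standard pop × age-specific rate ÷ 1,000)
= 81,600×8.53/1,000 + 61,700×97.31/1,000 + 50,000×386.96/1,000
= 696.05 + 6004.03 + 19348.00 = 26048.08.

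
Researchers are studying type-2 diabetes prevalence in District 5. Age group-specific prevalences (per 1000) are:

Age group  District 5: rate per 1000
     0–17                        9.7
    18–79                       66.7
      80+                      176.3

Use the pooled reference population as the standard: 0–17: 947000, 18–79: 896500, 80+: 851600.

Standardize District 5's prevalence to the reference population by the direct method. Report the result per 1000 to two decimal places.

Standard total = 2695100; weights = 0.3514, 0.3326, 0.3160.
Standardized rate: 0.3514×9.7 + 0.3326×66.7 + 0.3160×176.3 = 81.3029 per 1000.

81.30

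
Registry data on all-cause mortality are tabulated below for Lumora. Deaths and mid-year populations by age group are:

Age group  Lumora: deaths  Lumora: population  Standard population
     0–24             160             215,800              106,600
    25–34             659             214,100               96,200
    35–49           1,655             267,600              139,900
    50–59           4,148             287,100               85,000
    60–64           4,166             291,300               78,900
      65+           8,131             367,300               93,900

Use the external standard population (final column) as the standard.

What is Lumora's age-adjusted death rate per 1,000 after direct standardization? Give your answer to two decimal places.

9.45

Age-specific rates per 1,000 for Lumora: 0.741, 3.078, 6.185, 14.448, 14.301, 22.137.
Standard total = 600,500; weights = 0.1775, 0.1602, 0.2330, 0.1415, 0.1314, 0.1564.
Standardized rate: 0.1775×0.741 + 0.1602×3.078 + 0.2330×6.185 + 0.1415×14.448 + 0.1314×14.301 + 0.1564×22.137 = 9.4513 per 1,000.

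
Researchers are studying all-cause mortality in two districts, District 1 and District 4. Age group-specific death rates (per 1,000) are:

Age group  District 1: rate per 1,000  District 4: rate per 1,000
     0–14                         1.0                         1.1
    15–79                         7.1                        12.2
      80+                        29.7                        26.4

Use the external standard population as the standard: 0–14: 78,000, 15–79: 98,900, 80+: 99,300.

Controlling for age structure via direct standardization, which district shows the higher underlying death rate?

Standard total = 276,200; weights = 0.2824, 0.3581, 0.3595.
District 1: 0.2824×1.0 + 0.3581×7.1 + 0.3595×29.7 = 13.5025 per 1,000.
District 4: 0.2824×1.1 + 0.3581×12.2 + 0.3595×26.4 = 14.1705 per 1,000.

District 4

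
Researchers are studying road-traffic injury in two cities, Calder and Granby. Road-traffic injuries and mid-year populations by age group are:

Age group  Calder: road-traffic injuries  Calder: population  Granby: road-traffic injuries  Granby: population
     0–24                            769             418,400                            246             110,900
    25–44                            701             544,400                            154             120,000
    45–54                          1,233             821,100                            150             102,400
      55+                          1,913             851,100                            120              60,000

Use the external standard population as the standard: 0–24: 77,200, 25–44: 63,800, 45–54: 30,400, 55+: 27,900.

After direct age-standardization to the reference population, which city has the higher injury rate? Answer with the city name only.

Age-specific rates per 100,000 for Calder: 183.80, 128.77, 150.16, 224.77.
For Granby: 221.82, 128.33, 146.48, 200.00.
Standard total = 199,300; weights = 0.3874, 0.3201, 0.1525, 0.1400.
Calder: 0.3874×183.80 + 0.3201×128.77 + 0.1525×150.16 + 0.1400×224.77 = 166.7851 per 100,000.
Granby: 0.3874×221.82 + 0.3201×128.33 + 0.1525×146.48 + 0.1400×200.00 = 177.3478 per 100,000.
The crude rates (175.18 vs 170.35) would put Calder higher, but that reflects its age composition; once standardized to a common age structure, Granby has the higher underlying rate.

Granby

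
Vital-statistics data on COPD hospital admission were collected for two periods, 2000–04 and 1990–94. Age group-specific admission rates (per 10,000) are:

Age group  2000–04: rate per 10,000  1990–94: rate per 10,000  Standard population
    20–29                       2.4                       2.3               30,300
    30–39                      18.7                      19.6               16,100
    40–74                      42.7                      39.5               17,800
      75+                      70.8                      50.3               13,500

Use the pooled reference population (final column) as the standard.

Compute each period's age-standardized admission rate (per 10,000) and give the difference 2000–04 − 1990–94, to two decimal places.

4.15

Standard total = 77,700; weights = 0.3900, 0.2072, 0.2291, 0.1737.
2000–04: 0.3900×2.4 + 0.2072×18.7 + 0.2291×42.7 + 0.1737×70.8 = 26.8938 per 10,000.
1990–94: 0.3900×2.3 + 0.2072×19.6 + 0.2291×39.5 + 0.1737×50.3 = 22.7465 per 10,000.
Difference = 26.8938 − 22.7465 = 4.1474.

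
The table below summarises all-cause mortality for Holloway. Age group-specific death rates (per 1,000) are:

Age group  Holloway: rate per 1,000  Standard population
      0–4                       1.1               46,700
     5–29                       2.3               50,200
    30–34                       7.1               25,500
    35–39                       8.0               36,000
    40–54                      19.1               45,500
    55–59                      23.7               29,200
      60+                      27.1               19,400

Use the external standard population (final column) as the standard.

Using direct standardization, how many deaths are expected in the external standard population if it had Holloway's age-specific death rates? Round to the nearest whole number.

2723

Expected deaths = Σ (standard pop × age-specific rate ÷ 1,000)
= 46,700×1.1/1,000 + 50,200×2.3/1,000 + 25,500×7.1/1,000 + 36,000×8.0/1,000 + 45,500×19.1/1,000 + 29,200×23.7/1,000 + 19,400×27.1/1,000
= 51.37 + 115.46 + 181.05 + 288.00 + 869.05 + 692.04 + 525.74 = 2722.71.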